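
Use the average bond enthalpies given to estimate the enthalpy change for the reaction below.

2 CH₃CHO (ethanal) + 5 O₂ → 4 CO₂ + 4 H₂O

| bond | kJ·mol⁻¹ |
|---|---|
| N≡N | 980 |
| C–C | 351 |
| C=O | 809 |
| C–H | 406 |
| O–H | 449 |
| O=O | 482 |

ΔH ≈ −2086 kJ

Bonds broken (reactants):
  C–C: 2 × 351 = 702
  C–H: 8 × 406 = 3248
  C=O: 2 × 809 = 1618
  O=O: 5 × 482 = 2410
  Σ(broken) = 7978 kJ
Bonds formed (products):
  C=O: 8 × 809 = 6472
  O–H: 8 × 449 = 3592
  Σ(formed) = 10064 kJ
ΔH = Σ(broken) − Σ(formed) = 7978 − 10064 = −2086 kJ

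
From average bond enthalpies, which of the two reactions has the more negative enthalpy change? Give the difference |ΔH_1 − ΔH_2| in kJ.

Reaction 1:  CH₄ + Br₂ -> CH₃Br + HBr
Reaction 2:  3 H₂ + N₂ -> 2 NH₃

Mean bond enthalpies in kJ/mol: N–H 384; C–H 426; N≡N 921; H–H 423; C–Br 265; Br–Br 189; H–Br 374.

Reaction 1:
  Bonds broken (reactants):
    Br–Br: 1 × 189 = 189
    C–H: 4 × 426 = 1704
    Σ(broken) = 1893 kJ
  Bonds formed (products):
    C–Br: 1 × 265 = 265
    C–H: 3 × 426 = 1278
    H–Br: 1 × 374 = 374
    Σ(formed) = 1917 kJ
  ΔH_1 = 1893 − 1917 = −24 kJ
Reaction 2:
  Bonds broken (reactants):
    H–H: 3 × 423 = 1269
    N≡N: 1 × 921 = 921
    Σ(broken) = 2190 kJ
  Bonds formed (products):
    N–H: 6 × 384 = 2304
    Σ(formed) = 2304 kJ
  ΔH_2 = 2190 − 2304 = −114 kJ
ΔH_1 − ΔH_2 = +90 kJ, so reaction 2 has the more negative ΔH; |ΔH_1 − ΔH_2| = 90 kJ.

Reaction 2, by 90 kJ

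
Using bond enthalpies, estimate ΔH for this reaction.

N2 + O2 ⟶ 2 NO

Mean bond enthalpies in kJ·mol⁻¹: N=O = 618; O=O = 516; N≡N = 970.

Bonds broken (reactants):
  N≡N: 1 × 970 = 970
  O=O: 1 × 516 = 516
  Σ(broken) = 1486 kJ
Bonds formed (products):
  N=O: 2 × 618 = 1236
  Σ(formed) = 1236 kJ
ΔH = Σ(broken) − Σ(formed) = 1486 − 1236 = +250 kJ

ΔH ≈ +250 kJ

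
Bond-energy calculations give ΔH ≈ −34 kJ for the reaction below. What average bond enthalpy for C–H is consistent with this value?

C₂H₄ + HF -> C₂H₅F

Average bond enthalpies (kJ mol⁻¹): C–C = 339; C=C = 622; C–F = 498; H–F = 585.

Let D be the C–H bond energy.
Σ(broken) = 4×D + 1×622 + 1×585 = 1207 + 4D
Σ(formed) = 1×339 + 1×498 + 5×D = 837 + 5D
ΔH = Σ(broken) − Σ(formed) = (1207 + 4D) − (837 + 5D) = +370 − D
Setting this equal to −34 kJ gives D = 404 kJ/mol.

D(C–H) ≈ 404 kJ/mol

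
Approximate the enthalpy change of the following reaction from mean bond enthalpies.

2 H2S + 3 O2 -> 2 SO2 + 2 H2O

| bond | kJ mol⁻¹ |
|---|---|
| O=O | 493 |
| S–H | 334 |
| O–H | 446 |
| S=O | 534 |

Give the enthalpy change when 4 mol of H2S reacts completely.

ΔH = −2210 kJ

Bonds broken (reactants):
  O=O: 3 × 493 = 1479
  S–H: 4 × 334 = 1336
  Σ(broken) = 2815 kJ
Bonds formed (products):
  O–H: 4 × 446 = 1784
  S=O: 4 × 534 = 2136
  Σ(formed) = 3920 kJ
ΔH = Σ(broken) − Σ(formed) = 2815 − 3920 = −1105 kJ
For 2× the reaction as written: 2 × (−1105) = −2210 kJ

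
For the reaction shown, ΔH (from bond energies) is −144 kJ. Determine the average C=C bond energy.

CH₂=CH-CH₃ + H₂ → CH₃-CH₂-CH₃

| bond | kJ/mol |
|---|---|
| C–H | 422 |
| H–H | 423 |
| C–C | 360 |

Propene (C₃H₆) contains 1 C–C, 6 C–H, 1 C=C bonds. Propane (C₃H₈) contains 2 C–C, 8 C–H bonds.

D(C=C) ≈ 637 kJ/mol

Let D be the C=C bond energy.
Σ(broken) = 1×360 + 6×422 + 1×D + 1×423 = 3315 + D
Σ(formed) = 2×360 + 8×422 = 4096
ΔH = Σ(broken) − Σ(formed) = (3315 + D) − (4096) = −781 + D
Setting this equal to −144 kJ gives D = 637 kJ/mol.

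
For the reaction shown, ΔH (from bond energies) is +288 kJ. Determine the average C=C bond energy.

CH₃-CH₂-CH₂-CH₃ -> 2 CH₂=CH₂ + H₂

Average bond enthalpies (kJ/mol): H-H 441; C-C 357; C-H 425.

D(C=C) ≈ 596 kJ/mol

Let D be the C=C bond energy.
Σ(broken) = 3×357 + 10×425 = 5321
Σ(formed) = 8×425 + 2×D + 1×441 = 3841 + 2D
ΔH = Σ(broken) − Σ(formed) = (5321) − (3841 + 2D) = +1480 − 2D
Setting this equal to +288 kJ gives 2D = 1192, so D = 596 kJ/mol.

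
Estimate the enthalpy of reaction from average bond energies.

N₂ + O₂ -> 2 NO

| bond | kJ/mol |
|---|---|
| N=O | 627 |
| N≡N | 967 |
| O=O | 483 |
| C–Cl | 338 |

Bonds broken (reactants):
  N≡N: 1 × 967 = 967
  O=O: 1 × 483 = 483
  Σ(broken) = 1450 kJ
Bonds formed (products):
  N=O: 2 × 627 = 1254
  Σ(formed) = 1254 kJ
ΔH = Σ(broken) − Σ(formed) = 1450 − 1254 = +196 kJ

ΔH ≈ +196 kJ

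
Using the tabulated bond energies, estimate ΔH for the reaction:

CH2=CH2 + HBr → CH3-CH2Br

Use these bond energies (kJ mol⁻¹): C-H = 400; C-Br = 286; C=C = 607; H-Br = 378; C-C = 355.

Bonds broken (reactants):
  C-H: 4 × 400 = 1600
  C=C: 1 × 607 = 607
  H-Br: 1 × 378 = 378
  Σ(broken) = 2585 kJ
Bonds formed (products):
  C-Br: 1 × 286 = 286
  C-C: 1 × 355 = 355
  C-H: 5 × 400 = 2000
  Σ(formed) = 2641 kJ
ΔH = Σ(broken) − Σ(formed) = 2585 − 2641 = −56 kJ

ΔH ≈ −56 kJ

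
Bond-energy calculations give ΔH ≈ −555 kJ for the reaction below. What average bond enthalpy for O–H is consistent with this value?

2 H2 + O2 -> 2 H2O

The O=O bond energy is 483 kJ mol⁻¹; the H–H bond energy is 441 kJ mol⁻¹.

Let D be the O–H bond energy.
Σ(broken) = 2×441 + 1×483 = 1365
Σ(formed) = 4×D = 4D
ΔH = Σ(broken) − Σ(formed) = (1365) − (4D) = +1365 − 4D
Setting this equal to −555 kJ gives 4D = 1920, so D = 480 kJ/mol.

D(O–H) ≈ 480 kJ/mol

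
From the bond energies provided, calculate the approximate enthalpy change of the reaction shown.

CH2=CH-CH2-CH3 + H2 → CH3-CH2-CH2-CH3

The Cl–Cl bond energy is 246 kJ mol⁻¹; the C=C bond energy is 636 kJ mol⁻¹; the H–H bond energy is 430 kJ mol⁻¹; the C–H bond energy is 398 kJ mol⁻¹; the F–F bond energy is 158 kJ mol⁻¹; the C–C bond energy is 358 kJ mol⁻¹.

Bonds broken (reactants):
  C–C: 2 × 358 = 716
  C–H: 8 × 398 = 3184
  C=C: 1 × 636 = 636
  H–H: 1 × 430 = 430
  Σ(broken) = 4966 kJ
Bonds formed (products):
  C–C: 3 × 358 = 1074
  C–H: 10 × 398 = 3980
  Σ(formed) = 5054 kJ
ΔH = Σ(broken) − Σ(formed) = 4966 − 5054 = −88 kJ

ΔH ≈ −88 kJ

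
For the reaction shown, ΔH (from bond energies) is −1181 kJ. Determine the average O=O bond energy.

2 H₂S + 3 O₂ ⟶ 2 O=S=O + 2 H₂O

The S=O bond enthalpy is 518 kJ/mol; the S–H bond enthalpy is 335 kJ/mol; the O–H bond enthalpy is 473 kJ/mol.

Let D be the O=O bond energy.
Σ(broken) = 3×D + 4×335 = 1340 + 3D
Σ(formed) = 4×473 + 4×518 = 3964
ΔH = Σ(broken) − Σ(formed) = (1340 + 3D) − (3964) = −2624 + 3D
Setting this equal to −1181 kJ gives 3D = 1443, so D = 481 kJ/mol.

D(O=O) ≈ 481 kJ/mol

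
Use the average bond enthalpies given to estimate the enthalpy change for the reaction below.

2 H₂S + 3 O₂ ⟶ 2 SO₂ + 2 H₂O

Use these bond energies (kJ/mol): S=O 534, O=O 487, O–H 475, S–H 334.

ΔH ≈ −1239 kJ

Bonds broken (reactants):
  O=O: 3 × 487 = 1461
  S–H: 4 × 334 = 1336
  Σ(broken) = 2797 kJ
Bonds formed (products):
  O–H: 4 × 475 = 1900
  S=O: 4 × 534 = 2136
  Σ(formed) = 4036 kJ
ΔH = Σ(broken) − Σ(formed) = 2797 − 4036 = −1239 kJ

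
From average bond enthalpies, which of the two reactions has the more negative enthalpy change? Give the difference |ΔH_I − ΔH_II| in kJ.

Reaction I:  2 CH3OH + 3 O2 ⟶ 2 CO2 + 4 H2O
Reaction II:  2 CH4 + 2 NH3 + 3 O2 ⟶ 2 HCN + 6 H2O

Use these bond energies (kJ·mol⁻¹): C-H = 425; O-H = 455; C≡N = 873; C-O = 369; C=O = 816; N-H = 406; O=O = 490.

Reaction I, by 486 kJ

Reaction I:
  Bonds broken (reactants):
    C-H: 6 × 425 = 2550
    C-O: 2 × 369 = 738
    O-H: 2 × 455 = 910
    O=O: 3 × 490 = 1470
    Σ(broken) = 5668 kJ
  Bonds formed (products):
    C=O: 4 × 816 = 3264
    O-H: 8 × 455 = 3640
    Σ(formed) = 6904 kJ
  ΔH_I = 5668 − 6904 = −1236 kJ
Reaction II:
  Bonds broken (reactants):
    C-H: 8 × 425 = 3400
    N-H: 6 × 406 = 2436
    O=O: 3 × 490 = 1470
    Σ(broken) = 7306 kJ
  Bonds formed (products):
    C≡N: 2 × 873 = 1746
    C-H: 2 × 425 = 850
    O-H: 12 × 455 = 5460
    Σ(formed) = 8056 kJ
  ΔH_II = 7306 − 8056 = −750 kJ
ΔH_I − ΔH_II = −486 kJ, so reaction I has the more negative ΔH; |ΔH_I − ΔH_II| = 486 kJ.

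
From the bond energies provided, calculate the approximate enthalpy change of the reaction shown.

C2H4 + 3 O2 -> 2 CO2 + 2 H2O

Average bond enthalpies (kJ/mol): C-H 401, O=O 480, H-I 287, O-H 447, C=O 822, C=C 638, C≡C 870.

ΔH ≈ −1394 kJ

Bonds broken (reactants):
  C-H: 4 × 401 = 1604
  C=C: 1 × 638 = 638
  O=O: 3 × 480 = 1440
  Σ(broken) = 3682 kJ
Bonds formed (products):
  C=O: 4 × 822 = 3288
  O-H: 4 × 447 = 1788
  Σ(formed) = 5076 kJ
ΔH = Σ(broken) − Σ(formed) = 3682 − 5076 = −1394 kJ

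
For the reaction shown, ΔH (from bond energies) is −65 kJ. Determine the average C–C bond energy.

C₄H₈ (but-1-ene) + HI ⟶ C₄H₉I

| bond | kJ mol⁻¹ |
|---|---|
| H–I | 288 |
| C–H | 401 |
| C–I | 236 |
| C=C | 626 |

D(C–C) ≈ 342 kJ/mol

Let D be the C–C bond energy.
Σ(broken) = 2×D + 8×401 + 1×626 + 1×288 = 4122 + 2D
Σ(formed) = 3×D + 9×401 + 1×236 = 3845 + 3D
ΔH = Σ(broken) − Σ(formed) = (4122 + 2D) − (3845 + 3D) = +277 − D
Setting this equal to −65 kJ gives D = 342 kJ/mol.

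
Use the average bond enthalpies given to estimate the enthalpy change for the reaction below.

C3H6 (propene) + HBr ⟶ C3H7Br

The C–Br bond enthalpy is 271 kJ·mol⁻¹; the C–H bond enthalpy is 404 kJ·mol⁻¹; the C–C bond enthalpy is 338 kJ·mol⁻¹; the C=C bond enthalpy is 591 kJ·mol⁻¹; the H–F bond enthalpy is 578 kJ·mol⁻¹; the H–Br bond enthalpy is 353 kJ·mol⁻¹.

ΔH ≈ −69 kJ

Bonds broken (reactants):
  C–C: 1 × 338 = 338
  C–H: 6 × 404 = 2424
  C=C: 1 × 591 = 591
  H–Br: 1 × 353 = 353
  Σ(broken) = 3706 kJ
Bonds formed (products):
  C–Br: 1 × 271 = 271
  C–C: 2 × 338 = 676
  C–H: 7 × 404 = 2828
  Σ(formed) = 3775 kJ
ΔH = Σ(broken) − Σ(formed) = 3706 − 3775 = −69 kJ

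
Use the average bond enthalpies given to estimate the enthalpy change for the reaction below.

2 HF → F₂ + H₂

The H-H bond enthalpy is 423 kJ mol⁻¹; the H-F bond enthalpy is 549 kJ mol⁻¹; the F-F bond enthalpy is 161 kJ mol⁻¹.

ΔH ≈ +514 kJ

Bonds broken (reactants):
  H-F: 2 × 549 = 1098
  Σ(broken) = 1098 kJ
Bonds formed (products):
  F-F: 1 × 161 = 161
  H-H: 1 × 423 = 423
  Σ(formed) = 584 kJ
ΔH = Σ(broken) − Σ(formed) = 1098 − 584 = +514 kJ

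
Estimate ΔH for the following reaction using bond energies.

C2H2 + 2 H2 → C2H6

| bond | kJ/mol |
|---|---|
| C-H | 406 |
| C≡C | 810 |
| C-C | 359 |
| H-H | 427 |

Bonds broken (reactants):
  C≡C: 1 × 810 = 810
  C-H: 2 × 406 = 812
  H-H: 2 × 427 = 854
  Σ(broken) = 2476 kJ
Bonds formed (products):
  C-C: 1 × 359 = 359
  C-H: 6 × 406 = 2436
  Σ(formed) = 2795 kJ
ΔH = Σ(broken) − Σ(formed) = 2476 − 2795 = −319 kJ

ΔH ≈ −319 kJ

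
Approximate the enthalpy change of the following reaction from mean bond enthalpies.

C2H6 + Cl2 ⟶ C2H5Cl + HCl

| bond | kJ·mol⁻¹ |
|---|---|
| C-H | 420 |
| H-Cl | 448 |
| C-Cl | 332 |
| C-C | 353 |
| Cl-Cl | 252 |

ΔH ≈ −108 kJ

Bonds broken (reactants):
  C-C: 1 × 353 = 353
  C-H: 6 × 420 = 2520
  Cl-Cl: 1 × 252 = 252
  Σ(broken) = 3125 kJ
Bonds formed (products):
  C-C: 1 × 353 = 353
  C-Cl: 1 × 332 = 332
  C-H: 5 × 420 = 2100
  H-Cl: 1 × 448 = 448
  Σ(formed) = 3233 kJ
ΔH = Σ(broken) − Σ(formed) = 3125 − 3233 = −108 kJ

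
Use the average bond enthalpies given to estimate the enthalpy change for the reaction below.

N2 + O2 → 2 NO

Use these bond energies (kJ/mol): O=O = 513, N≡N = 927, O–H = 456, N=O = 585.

ΔH ≈ +270 kJ

Bonds broken (reactants):
  N≡N: 1 × 927 = 927
  O=O: 1 × 513 = 513
  Σ(broken) = 1440 kJ
Bonds formed (products):
  N=O: 2 × 585 = 1170
  Σ(formed) = 1170 kJ
ΔH = Σ(broken) − Σ(formed) = 1440 − 1170 = +270 kJ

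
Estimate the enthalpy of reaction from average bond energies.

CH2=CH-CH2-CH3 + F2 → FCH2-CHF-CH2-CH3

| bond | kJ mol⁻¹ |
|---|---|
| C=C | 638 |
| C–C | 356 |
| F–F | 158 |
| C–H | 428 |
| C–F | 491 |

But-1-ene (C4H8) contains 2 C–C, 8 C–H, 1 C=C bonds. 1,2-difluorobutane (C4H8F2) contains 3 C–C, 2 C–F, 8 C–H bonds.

ΔH ≈ −542 kJ

Bonds broken (reactants):
  C–C: 2 × 356 = 712
  C–H: 8 × 428 = 3424
  C=C: 1 × 638 = 638
  F–F: 1 × 158 = 158
  Σ(broken) = 4932 kJ
Bonds formed (products):
  C–C: 3 × 356 = 1068
  C–F: 2 × 491 = 982
  C–H: 8 × 428 = 3424
  Σ(formed) = 5474 kJ
ΔH = Σ(broken) − Σ(formed) = 4932 − 5474 = −542 kJ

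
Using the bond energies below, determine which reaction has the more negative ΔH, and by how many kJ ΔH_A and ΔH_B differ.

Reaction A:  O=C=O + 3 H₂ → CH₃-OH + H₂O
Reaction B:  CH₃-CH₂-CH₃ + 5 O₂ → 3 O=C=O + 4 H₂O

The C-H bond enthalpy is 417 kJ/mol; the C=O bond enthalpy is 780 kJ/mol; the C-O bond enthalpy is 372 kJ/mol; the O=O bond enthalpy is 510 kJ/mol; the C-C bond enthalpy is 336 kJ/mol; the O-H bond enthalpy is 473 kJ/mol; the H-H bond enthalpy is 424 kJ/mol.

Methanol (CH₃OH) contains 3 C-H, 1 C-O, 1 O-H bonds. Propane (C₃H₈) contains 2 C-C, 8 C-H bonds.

Reaction B, by 1696 kJ

Reaction A:
  Bonds broken (reactants):
    C=O: 2 × 780 = 1560
    H-H: 3 × 424 = 1272
    Σ(broken) = 2832 kJ
  Bonds formed (products):
    C-H: 3 × 417 = 1251
    C-O: 1 × 372 = 372
    O-H: 3 × 473 = 1419
    Σ(formed) = 3042 kJ
  ΔH_A = 2832 − 3042 = −210 kJ
Reaction B:
  Bonds broken (reactants):
    C-C: 2 × 336 = 672
    C-H: 8 × 417 = 3336
    O=O: 5 × 510 = 2550
    Σ(broken) = 6558 kJ
  Bonds formed (products):
    C=O: 6 × 780 = 4680
    O-H: 8 × 473 = 3784
    Σ(formed) = 8464 kJ
  ΔH_B = 6558 − 8464 = −1906 kJ
ΔH_A − ΔH_B = +1696 kJ, so reaction B has the more negative ΔH; |ΔH_A − ΔH_B| = 1696 kJ.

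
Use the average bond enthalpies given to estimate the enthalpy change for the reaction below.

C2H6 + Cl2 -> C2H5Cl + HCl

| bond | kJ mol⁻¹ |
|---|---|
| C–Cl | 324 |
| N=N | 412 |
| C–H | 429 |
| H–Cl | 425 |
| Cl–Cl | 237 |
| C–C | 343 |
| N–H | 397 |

ΔH ≈ −83 kJ

Bonds broken (reactants):
  C–C: 1 × 343 = 343
  C–H: 6 × 429 = 2574
  Cl–Cl: 1 × 237 = 237
  Σ(broken) = 3154 kJ
Bonds formed (products):
  C–C: 1 × 343 = 343
  C–Cl: 1 × 324 = 324
  C–H: 5 × 429 = 2145
  H–Cl: 1 × 425 = 425
  Σ(formed) = 3237 kJ
ΔH = Σ(broken) − Σ(formed) = 3154 − 3237 = −83 kJ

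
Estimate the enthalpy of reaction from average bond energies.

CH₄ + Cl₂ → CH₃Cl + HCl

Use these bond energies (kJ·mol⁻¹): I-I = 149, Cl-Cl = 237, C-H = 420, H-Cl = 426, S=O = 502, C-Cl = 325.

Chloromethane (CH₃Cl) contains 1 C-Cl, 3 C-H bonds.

ΔH ≈ −94 kJ

Bonds broken (reactants):
  C-H: 4 × 420 = 1680
  Cl-Cl: 1 × 237 = 237
  Σ(broken) = 1917 kJ
Bonds formed (products):
  C-Cl: 1 × 325 = 325
  C-H: 3 × 420 = 1260
  H-Cl: 1 × 426 = 426
  Σ(formed) = 2011 kJ
ΔH = Σ(broken) − Σ(formed) = 1917 − 2011 = −94 kJ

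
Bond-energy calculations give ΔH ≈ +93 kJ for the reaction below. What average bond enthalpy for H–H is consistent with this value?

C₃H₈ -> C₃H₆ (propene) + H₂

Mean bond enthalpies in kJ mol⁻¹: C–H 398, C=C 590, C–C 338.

D(H–H) ≈ 451 kJ/mol

Let D be the H–H bond energy.
Σ(broken) = 2×338 + 8×398 = 3860
Σ(formed) = 1×338 + 6×398 + 1×590 + 1×D = 3316 + D
ΔH = Σ(broken) − Σ(formed) = (3860) − (3316 + D) = +544 − D
Setting this equal to +93 kJ gives D = 451 kJ/mol.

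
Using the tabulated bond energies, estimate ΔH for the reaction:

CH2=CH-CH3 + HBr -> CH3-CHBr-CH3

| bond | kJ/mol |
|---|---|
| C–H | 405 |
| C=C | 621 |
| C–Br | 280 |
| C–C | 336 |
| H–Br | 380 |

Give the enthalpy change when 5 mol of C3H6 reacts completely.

Bonds broken (reactants):
  C–C: 1 × 336 = 336
  C–H: 6 × 405 = 2430
  C=C: 1 × 621 = 621
  H–Br: 1 × 380 = 380
  Σ(broken) = 3767 kJ
Bonds formed (products):
  C–Br: 1 × 280 = 280
  C–C: 2 × 336 = 672
  C–H: 7 × 405 = 2835
  Σ(formed) = 3787 kJ
ΔH = Σ(broken) − Σ(formed) = 3767 − 3787 = −20 kJ
For 5× the reaction as written: 5 × (−20) = −100 kJ

ΔH = −100 kJ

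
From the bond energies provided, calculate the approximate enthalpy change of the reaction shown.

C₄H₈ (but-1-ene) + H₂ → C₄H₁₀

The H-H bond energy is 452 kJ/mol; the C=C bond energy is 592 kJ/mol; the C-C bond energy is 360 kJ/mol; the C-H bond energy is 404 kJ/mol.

Bonds broken (reactants):
  C-C: 2 × 360 = 720
  C-H: 8 × 404 = 3232
  C=C: 1 × 592 = 592
  H-H: 1 × 452 = 452
  Σ(broken) = 4996 kJ
Bonds formed (products):
  C-C: 3 × 360 = 1080
  C-H: 10 × 404 = 4040
  Σ(formed) = 5120 kJ
ΔH = Σ(broken) − Σ(formed) = 4996 − 5120 = −124 kJ

ΔH ≈ −124 kJ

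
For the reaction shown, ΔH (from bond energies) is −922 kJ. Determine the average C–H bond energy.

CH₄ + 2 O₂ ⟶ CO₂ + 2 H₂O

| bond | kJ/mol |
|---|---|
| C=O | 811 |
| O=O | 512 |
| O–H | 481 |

Let D be the C–H bond energy.
Σ(broken) = 4×D + 2×512 = 1024 + 4D
Σ(formed) = 2×811 + 4×481 = 3546
ΔH = Σ(broken) − Σ(formed) = (1024 + 4D) − (3546) = −2522 + 4D
Setting this equal to −922 kJ gives 4D = 1600, so D = 400 kJ/mol.

D(C–H) ≈ 400 kJ/mol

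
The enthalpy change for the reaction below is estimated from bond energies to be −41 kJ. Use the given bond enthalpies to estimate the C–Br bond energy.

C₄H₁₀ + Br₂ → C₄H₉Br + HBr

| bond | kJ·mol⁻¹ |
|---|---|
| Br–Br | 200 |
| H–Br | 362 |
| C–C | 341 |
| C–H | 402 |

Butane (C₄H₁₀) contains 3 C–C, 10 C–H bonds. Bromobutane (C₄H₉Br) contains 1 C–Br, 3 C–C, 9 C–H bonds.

Let D be the C–Br bond energy.
Σ(broken) = 1×200 + 3×341 + 10×402 = 5243
Σ(formed) = 1×D + 3×341 + 9×402 + 1×362 = 5003 + D
ΔH = Σ(broken) − Σ(formed) = (5243) − (5003 + D) = +240 − D
Setting this equal to −41 kJ gives D = 281 kJ/mol.

D(C–Br) ≈ 281 kJ/mol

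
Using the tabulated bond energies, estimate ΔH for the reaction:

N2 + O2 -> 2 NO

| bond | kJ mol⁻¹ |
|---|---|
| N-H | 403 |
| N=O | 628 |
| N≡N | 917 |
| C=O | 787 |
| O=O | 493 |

Bonds broken (reactants):
  N≡N: 1 × 917 = 917
  O=O: 1 × 493 = 493
  Σ(broken) = 1410 kJ
Bonds formed (products):
  N=O: 2 × 628 = 1256
  Σ(formed) = 1256 kJ
ΔH = Σ(broken) − Σ(formed) = 1410 − 1256 = +154 kJ

ΔH ≈ +154 kJ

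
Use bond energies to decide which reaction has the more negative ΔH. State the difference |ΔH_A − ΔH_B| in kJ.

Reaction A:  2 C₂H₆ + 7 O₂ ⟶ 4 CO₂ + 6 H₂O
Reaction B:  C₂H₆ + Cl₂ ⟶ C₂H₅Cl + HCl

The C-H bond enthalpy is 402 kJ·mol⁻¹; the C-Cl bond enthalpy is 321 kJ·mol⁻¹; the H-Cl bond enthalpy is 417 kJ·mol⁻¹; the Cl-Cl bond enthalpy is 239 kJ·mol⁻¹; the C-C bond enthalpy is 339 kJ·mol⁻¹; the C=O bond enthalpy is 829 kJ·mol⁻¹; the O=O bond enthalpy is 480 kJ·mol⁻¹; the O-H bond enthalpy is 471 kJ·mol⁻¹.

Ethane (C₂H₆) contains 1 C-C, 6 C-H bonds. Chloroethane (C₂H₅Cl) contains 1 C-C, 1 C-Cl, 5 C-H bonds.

Reaction A:
  Bonds broken (reactants):
    C-C: 2 × 339 = 678
    C-H: 12 × 402 = 4824
    O=O: 7 × 480 = 3360
    Σ(broken) = 8862 kJ
  Bonds formed (products):
    C=O: 8 × 829 = 6632
    O-H: 12 × 471 = 5652
    Σ(formed) = 12284 kJ
  ΔH_A = 8862 − 12284 = −3422 kJ
Reaction B:
  Bonds broken (reactants):
    C-C: 1 × 339 = 339
    C-H: 6 × 402 = 2412
    Cl-Cl: 1 × 239 = 239
    Σ(broken) = 2990 kJ
  Bonds formed (products):
    C-C: 1 × 339 = 339
    C-Cl: 1 × 321 = 321
    C-H: 5 × 402 = 2010
    H-Cl: 1 × 417 = 417
    Σ(formed) = 3087 kJ
  ΔH_B = 2990 − 3087 = −97 kJ
ΔH_A − ΔH_B = −3325 kJ, so reaction A has the more negative ΔH; |ΔH_A − ΔH_B| = 3325 kJ.

Reaction A, by 3325 kJ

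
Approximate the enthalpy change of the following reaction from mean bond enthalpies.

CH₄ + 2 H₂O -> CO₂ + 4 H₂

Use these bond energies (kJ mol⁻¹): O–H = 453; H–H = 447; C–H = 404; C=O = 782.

ΔH ≈ +76 kJ

Bonds broken (reactants):
  C–H: 4 × 404 = 1616
  O–H: 4 × 453 = 1812
  Σ(broken) = 3428 kJ
Bonds formed (products):
  C=O: 2 × 782 = 1564
  H–H: 4 × 447 = 1788
  Σ(formed) = 3352 kJ
ΔH = Σ(broken) − Σ(formed) = 3428 − 3352 = +76 kJ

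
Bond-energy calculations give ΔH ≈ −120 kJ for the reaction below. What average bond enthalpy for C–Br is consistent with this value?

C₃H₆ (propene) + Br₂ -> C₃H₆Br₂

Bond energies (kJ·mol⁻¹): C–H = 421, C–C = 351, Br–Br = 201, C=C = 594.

Let D be the C–Br bond energy.
Σ(broken) = 1×201 + 1×351 + 6×421 + 1×594 = 3672
Σ(formed) = 2×D + 2×351 + 6×421 = 3228 + 2D
ΔH = Σ(broken) − Σ(formed) = (3672) − (3228 + 2D) = +444 − 2D
Setting this equal to −120 kJ gives 2D = 564, so D = 282 kJ/mol.

D(C–Br) ≈ 282 kJ/mol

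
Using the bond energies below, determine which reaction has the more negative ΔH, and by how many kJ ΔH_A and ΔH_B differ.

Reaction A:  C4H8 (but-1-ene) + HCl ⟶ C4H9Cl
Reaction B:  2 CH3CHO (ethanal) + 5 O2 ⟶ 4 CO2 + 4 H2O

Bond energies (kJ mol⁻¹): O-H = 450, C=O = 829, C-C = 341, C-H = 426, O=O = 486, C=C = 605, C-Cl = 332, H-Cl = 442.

Reaction B, by 2002 kJ

Reaction A:
  Bonds broken (reactants):
    C-C: 2 × 341 = 682
    C-H: 8 × 426 = 3408
    C=C: 1 × 605 = 605
    H-Cl: 1 × 442 = 442
    Σ(broken) = 5137 kJ
  Bonds formed (products):
    C-C: 3 × 341 = 1023
    C-Cl: 1 × 332 = 332
    C-H: 9 × 426 = 3834
    Σ(formed) = 5189 kJ
  ΔH_A = 5137 − 5189 = −52 kJ
Reaction B:
  Bonds broken (reactants):
    C-C: 2 × 341 = 682
    C-H: 8 × 426 = 3408
    C=O: 2 × 829 = 1658
    O=O: 5 × 486 = 2430
    Σ(broken) = 8178 kJ
  Bonds formed (products):
    C=O: 8 × 829 = 6632
    O-H: 8 × 450 = 3600
    Σ(formed) = 10232 kJ
  ΔH_B = 8178 − 10232 = −2054 kJ
ΔH_A − ΔH_B = +2002 kJ, so reaction B has the more negative ΔH; |ΔH_A − ΔH_B| = 2002 kJ.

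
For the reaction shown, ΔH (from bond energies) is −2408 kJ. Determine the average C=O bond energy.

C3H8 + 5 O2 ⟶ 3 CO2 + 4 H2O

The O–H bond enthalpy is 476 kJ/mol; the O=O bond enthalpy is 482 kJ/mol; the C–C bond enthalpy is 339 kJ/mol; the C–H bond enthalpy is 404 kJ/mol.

D(C=O) ≈ 820 kJ/mol

Let D be the C=O bond energy.
Σ(broken) = 2×339 + 8×404 + 5×482 = 6320
Σ(formed) = 6×D + 8×476 = 3808 + 6D
ΔH = Σ(broken) − Σ(formed) = (6320) − (3808 + 6D) = +2512 − 6D
Setting this equal to −2408 kJ gives 6D = 4920, so D = 820 kJ/mol.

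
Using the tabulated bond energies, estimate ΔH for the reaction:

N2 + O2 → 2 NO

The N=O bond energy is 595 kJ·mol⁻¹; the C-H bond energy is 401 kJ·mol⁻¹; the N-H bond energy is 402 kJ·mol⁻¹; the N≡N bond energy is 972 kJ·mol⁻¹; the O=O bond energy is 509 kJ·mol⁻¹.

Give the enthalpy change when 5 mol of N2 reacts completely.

Bonds broken (reactants):
  N≡N: 1 × 972 = 972
  O=O: 1 × 509 = 509
  Σ(broken) = 1481 kJ
Bonds formed (products):
  N=O: 2 × 595 = 1190
  Σ(formed) = 1190 kJ
ΔH = Σ(broken) − Σ(formed) = 1481 − 1190 = +291 kJ
For 5× the reaction as written: 5 × (+291) = +1455 kJ

ΔH = +1455 kJ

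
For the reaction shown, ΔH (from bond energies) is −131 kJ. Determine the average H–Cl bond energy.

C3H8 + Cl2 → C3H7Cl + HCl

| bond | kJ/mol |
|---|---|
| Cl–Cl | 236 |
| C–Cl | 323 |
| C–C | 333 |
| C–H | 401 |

D(H–Cl) ≈ 445 kJ/mol

Let D be the H–Cl bond energy.
Σ(broken) = 2×333 + 8×401 + 1×236 = 4110
Σ(formed) = 2×333 + 1×323 + 7×401 + 1×D = 3796 + D
ΔH = Σ(broken) − Σ(formed) = (4110) − (3796 + D) = +314 − D
Setting this equal to −131 kJ gives D = 445 kJ/mol.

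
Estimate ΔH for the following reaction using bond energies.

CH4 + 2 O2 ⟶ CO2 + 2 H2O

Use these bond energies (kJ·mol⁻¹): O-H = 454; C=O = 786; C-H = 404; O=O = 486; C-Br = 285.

Bonds broken (reactants):
  C-H: 4 × 404 = 1616
  O=O: 2 × 486 = 972
  Σ(broken) = 2588 kJ
Bonds formed (products):
  C=O: 2 × 786 = 1572
  O-H: 4 × 454 = 1816
  Σ(formed) = 3388 kJ
ΔH = Σ(broken) − Σ(formed) = 2588 − 3388 = −800 kJ

ΔH ≈ −800 kJ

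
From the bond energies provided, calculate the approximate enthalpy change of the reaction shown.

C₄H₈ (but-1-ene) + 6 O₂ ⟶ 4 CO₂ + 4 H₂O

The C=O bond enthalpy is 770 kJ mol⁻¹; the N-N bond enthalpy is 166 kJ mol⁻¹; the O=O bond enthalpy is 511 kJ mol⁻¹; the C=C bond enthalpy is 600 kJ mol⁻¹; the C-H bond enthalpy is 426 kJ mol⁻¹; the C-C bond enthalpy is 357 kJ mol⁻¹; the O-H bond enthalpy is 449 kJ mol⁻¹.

ΔH ≈ −1964 kJ

Bonds broken (reactants):
  C-C: 2 × 357 = 714
  C-H: 8 × 426 = 3408
  C=C: 1 × 600 = 600
  O=O: 6 × 511 = 3066
  Σ(broken) = 7788 kJ
Bonds formed (products):
  C=O: 8 × 770 = 6160
  O-H: 8 × 449 = 3592
  Σ(formed) = 9752 kJ
ΔH = Σ(broken) − Σ(formed) = 7788 − 9752 = −1964 kJ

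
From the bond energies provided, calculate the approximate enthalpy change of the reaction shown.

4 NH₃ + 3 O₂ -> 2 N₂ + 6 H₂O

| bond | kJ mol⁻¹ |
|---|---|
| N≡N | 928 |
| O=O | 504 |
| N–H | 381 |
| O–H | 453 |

ΔH ≈ −1208 kJ

Bonds broken (reactants):
  N–H: 12 × 381 = 4572
  O=O: 3 × 504 = 1512
  Σ(broken) = 6084 kJ
Bonds formed (products):
  N≡N: 2 × 928 = 1856
  O–H: 12 × 453 = 5436
  Σ(formed) = 7292 kJ
ΔH = Σ(broken) − Σ(formed) = 6084 − 7292 = −1208 kJ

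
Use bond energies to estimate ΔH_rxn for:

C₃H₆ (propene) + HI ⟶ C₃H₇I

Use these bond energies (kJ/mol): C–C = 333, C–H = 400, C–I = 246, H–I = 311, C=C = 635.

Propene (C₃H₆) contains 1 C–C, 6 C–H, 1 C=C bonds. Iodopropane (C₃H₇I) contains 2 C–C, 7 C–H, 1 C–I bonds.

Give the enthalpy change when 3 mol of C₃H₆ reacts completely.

ΔH = −99 kJ

Bonds broken (reactants):
  C–C: 1 × 333 = 333
  C–H: 6 × 400 = 2400
  C=C: 1 × 635 = 635
  H–I: 1 × 311 = 311
  Σ(broken) = 3679 kJ
Bonds formed (products):
  C–C: 2 × 333 = 666
  C–H: 7 × 400 = 2800
  C–I: 1 × 246 = 246
  Σ(formed) = 3712 kJ
ΔH = Σ(broken) − Σ(formed) = 3679 − 3712 = −33 kJ
For 3× the reaction as written: 3 × (−33) = −99 kJ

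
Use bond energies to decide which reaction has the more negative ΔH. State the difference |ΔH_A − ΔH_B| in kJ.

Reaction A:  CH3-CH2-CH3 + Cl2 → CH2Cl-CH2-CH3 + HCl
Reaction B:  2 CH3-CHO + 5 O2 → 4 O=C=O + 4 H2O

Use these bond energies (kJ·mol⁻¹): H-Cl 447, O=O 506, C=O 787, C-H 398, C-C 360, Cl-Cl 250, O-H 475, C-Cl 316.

Reaction A:
  Bonds broken (reactants):
    C-C: 2 × 360 = 720
    C-H: 8 × 398 = 3184
    Cl-Cl: 1 × 250 = 250
    Σ(broken) = 4154 kJ
  Bonds formed (products):
    C-C: 2 × 360 = 720
    C-Cl: 1 × 316 = 316
    C-H: 7 × 398 = 2786
    H-Cl: 1 × 447 = 447
    Σ(formed) = 4269 kJ
  ΔH_A = 4154 − 4269 = −115 kJ
Reaction B:
  Bonds broken (reactants):
    C-C: 2 × 360 = 720
    C-H: 8 × 398 = 3184
    C=O: 2 × 787 = 1574
    O=O: 5 × 506 = 2530
    Σ(broken) = 8008 kJ
  Bonds formed (products):
    C=O: 8 × 787 = 6296
    O-H: 8 × 475 = 3800
    Σ(formed) = 10096 kJ
  ΔH_B = 8008 − 10096 = −2088 kJ
ΔH_A − ΔH_B = +1973 kJ, so reaction B has the more negative ΔH; |ΔH_A − ΔH_B| = 1973 kJ.

Reaction B, by 1973 kJ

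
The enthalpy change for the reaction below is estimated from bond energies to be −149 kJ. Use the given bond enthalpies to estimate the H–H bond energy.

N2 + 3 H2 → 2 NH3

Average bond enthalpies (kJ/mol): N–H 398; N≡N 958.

Let D be the H–H bond energy.
Σ(broken) = 3×D + 1×958 = 958 + 3D
Σ(formed) = 6×398 = 2388
ΔH = Σ(broken) − Σ(formed) = (958 + 3D) − (2388) = −1430 + 3D
Setting this equal to −149 kJ gives 3D = 1281, so D = 427 kJ/mol.

D(H–H) ≈ 427 kJ/mol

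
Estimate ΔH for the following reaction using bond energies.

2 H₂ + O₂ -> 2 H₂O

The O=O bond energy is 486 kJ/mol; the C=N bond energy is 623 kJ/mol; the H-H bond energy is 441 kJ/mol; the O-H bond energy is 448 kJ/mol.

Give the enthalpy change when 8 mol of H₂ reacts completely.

Bonds broken (reactants):
  H-H: 2 × 441 = 882
  O=O: 1 × 486 = 486
  Σ(broken) = 1368 kJ
Bonds formed (products):
  O-H: 4 × 448 = 1792
  Σ(formed) = 1792 kJ
ΔH = Σ(broken) − Σ(formed) = 1368 − 1792 = −424 kJ
For 4× the reaction as written: 4 × (−424) = −1696 kJ

ΔH = −1696 kJ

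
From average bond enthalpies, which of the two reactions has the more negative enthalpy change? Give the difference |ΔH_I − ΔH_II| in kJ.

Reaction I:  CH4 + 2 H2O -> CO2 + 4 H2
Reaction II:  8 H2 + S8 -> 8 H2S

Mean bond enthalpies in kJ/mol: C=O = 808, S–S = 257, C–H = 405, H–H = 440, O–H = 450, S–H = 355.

Reaction II, by 148 kJ

Reaction I:
  Bonds broken (reactants):
    C–H: 4 × 405 = 1620
    O–H: 4 × 450 = 1800
    Σ(broken) = 3420 kJ
  Bonds formed (products):
    C=O: 2 × 808 = 1616
    H–H: 4 × 440 = 1760
    Σ(formed) = 3376 kJ
  ΔH_I = 3420 − 3376 = +44 kJ
Reaction II:
  Bonds broken (reactants):
    H–H: 8 × 440 = 3520
    S–S: 8 × 257 = 2056
    Σ(broken) = 5576 kJ
  Bonds formed (products):
    S–H: 16 × 355 = 5680
    Σ(formed) = 5680 kJ
  ΔH_II = 5576 − 5680 = −104 kJ
ΔH_I − ΔH_II = +148 kJ, so reaction II has the more negative ΔH; |ΔH_I − ΔH_II| = 148 kJ.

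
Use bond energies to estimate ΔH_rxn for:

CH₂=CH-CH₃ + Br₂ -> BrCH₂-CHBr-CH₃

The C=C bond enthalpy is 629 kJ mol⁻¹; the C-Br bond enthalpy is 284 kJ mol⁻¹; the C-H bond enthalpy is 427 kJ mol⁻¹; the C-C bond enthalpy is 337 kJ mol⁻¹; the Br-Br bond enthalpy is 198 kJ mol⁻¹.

ΔH ≈ −78 kJ

Bonds broken (reactants):
  Br-Br: 1 × 198 = 198
  C-C: 1 × 337 = 337
  C-H: 6 × 427 = 2562
  C=C: 1 × 629 = 629
  Σ(broken) = 3726 kJ
Bonds formed (products):
  C-Br: 2 × 284 = 568
  C-C: 2 × 337 = 674
  C-H: 6 × 427 = 2562
  Σ(formed) = 3804 kJ
ΔH = Σ(broken) − Σ(formed) = 3726 − 3804 = −78 kJ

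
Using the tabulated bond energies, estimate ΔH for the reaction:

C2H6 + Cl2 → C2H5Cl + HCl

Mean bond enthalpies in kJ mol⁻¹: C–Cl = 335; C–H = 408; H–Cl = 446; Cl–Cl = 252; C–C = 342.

ΔH ≈ −121 kJ

Bonds broken (reactants):
  C–C: 1 × 342 = 342
  C–H: 6 × 408 = 2448
  Cl–Cl: 1 × 252 = 252
  Σ(broken) = 3042 kJ
Bonds formed (products):
  C–C: 1 × 342 = 342
  C–Cl: 1 × 335 = 335
  C–H: 5 × 408 = 2040
  H–Cl: 1 × 446 = 446
  Σ(formed) = 3163 kJ
ΔH = Σ(broken) − Σ(formed) = 3042 − 3163 = −121 kJ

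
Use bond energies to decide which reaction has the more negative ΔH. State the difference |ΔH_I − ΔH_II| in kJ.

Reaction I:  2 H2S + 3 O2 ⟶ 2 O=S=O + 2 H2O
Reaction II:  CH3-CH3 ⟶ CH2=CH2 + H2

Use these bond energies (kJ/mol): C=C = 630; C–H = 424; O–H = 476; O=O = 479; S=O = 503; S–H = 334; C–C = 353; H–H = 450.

Reaction I:
  Bonds broken (reactants):
    O=O: 3 × 479 = 1437
    S–H: 4 × 334 = 1336
    Σ(broken) = 2773 kJ
  Bonds formed (products):
    O–H: 4 × 476 = 1904
    S=O: 4 × 503 = 2012
    Σ(formed) = 3916 kJ
  ΔH_I = 2773 − 3916 = −1143 kJ
Reaction II:
  Bonds broken (reactants):
    C–C: 1 × 353 = 353
    C–H: 6 × 424 = 2544
    Σ(broken) = 2897 kJ
  Bonds formed (products):
    C–H: 4 × 424 = 1696
    C=C: 1 × 630 = 630
    H–H: 1 × 450 = 450
    Σ(formed) = 2776 kJ
  ΔH_II = 2897 − 2776 = +121 kJ
ΔH_I − ΔH_II = −1264 kJ, so reaction I has the more negative ΔH; |ΔH_I − ΔH_II| = 1264 kJ.

Reaction I, by 1264 kJ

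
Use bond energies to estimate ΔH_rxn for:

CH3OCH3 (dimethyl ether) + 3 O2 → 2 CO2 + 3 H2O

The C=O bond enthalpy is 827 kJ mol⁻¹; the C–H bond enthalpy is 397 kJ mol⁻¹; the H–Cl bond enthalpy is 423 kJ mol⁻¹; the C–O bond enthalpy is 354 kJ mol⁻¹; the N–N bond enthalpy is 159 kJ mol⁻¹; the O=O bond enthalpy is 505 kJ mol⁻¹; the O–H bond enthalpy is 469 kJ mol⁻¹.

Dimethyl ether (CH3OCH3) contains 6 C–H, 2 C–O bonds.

ΔH ≈ −1517 kJ

Bonds broken (reactants):
  C–H: 6 × 397 = 2382
  C–O: 2 × 354 = 708
  O=O: 3 × 505 = 1515
  Σ(broken) = 4605 kJ
Bonds formed (products):
  C=O: 4 × 827 = 3308
  O–H: 6 × 469 = 2814
  Σ(formed) = 6122 kJ
ΔH = Σ(broken) − Σ(formed) = 4605 − 6122 = −1517 kJ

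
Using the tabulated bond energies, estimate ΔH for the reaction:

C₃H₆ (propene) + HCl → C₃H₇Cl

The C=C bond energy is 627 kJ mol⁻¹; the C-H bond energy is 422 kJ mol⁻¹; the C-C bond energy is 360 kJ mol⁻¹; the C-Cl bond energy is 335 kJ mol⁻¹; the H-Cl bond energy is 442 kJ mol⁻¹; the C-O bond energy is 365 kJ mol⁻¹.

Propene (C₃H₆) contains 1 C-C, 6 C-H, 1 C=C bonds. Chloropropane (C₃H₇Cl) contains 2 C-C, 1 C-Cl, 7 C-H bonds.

ΔH ≈ −48 kJ

Bonds broken (reactants):
  C-C: 1 × 360 = 360
  C-H: 6 × 422 = 2532
  C=C: 1 × 627 = 627
  H-Cl: 1 × 442 = 442
  Σ(broken) = 3961 kJ
Bonds formed (products):
  C-C: 2 × 360 = 720
  C-Cl: 1 × 335 = 335
  C-H: 7 × 422 = 2954
  Σ(formed) = 4009 kJ
ΔH = Σ(broken) − Σ(formed) = 3961 − 4009 = −48 kJ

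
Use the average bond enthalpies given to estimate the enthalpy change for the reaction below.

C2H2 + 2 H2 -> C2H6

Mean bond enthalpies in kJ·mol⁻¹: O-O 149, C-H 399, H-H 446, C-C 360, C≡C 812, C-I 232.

ΔH ≈ −252 kJ

Bonds broken (reactants):
  C≡C: 1 × 812 = 812
  C-H: 2 × 399 = 798
  H-H: 2 × 446 = 892
  Σ(broken) = 2502 kJ
Bonds formed (products):
  C-C: 1 × 360 = 360
  C-H: 6 × 399 = 2394
  Σ(formed) = 2754 kJ
ΔH = Σ(broken) − Σ(formed) = 2502 − 2754 = −252 kJ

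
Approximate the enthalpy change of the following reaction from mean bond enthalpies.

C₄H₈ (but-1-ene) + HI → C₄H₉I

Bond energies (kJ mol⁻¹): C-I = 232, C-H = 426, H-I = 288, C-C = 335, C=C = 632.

Bonds broken (reactants):
  C-C: 2 × 335 = 670
  C-H: 8 × 426 = 3408
  C=C: 1 × 632 = 632
  H-I: 1 × 288 = 288
  Σ(broken) = 4998 kJ
Bonds formed (products):
  C-C: 3 × 335 = 1005
  C-H: 9 × 426 = 3834
  C-I: 1 × 232 = 232
  Σ(formed) = 5071 kJ
ΔH = Σ(broken) − Σ(formed) = 4998 − 5071 = −73 kJ

ΔH ≈ −73 kJ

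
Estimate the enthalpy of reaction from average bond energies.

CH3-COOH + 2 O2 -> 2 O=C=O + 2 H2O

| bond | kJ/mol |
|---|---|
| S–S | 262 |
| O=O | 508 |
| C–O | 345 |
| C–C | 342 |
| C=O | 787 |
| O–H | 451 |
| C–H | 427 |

Bonds broken (reactants):
  C–C: 1 × 342 = 342
  C–H: 3 × 427 = 1281
  C–O: 1 × 345 = 345
  C=O: 1 × 787 = 787
  O–H: 1 × 451 = 451
  O=O: 2 × 508 = 1016
  Σ(broken) = 4222 kJ
Bonds formed (products):
  C=O: 4 × 787 = 3148
  O–H: 4 × 451 = 1804
  Σ(formed) = 4952 kJ
ΔH = Σ(broken) − Σ(formed) = 4222 − 4952 = −730 kJ

ΔH ≈ −730 kJ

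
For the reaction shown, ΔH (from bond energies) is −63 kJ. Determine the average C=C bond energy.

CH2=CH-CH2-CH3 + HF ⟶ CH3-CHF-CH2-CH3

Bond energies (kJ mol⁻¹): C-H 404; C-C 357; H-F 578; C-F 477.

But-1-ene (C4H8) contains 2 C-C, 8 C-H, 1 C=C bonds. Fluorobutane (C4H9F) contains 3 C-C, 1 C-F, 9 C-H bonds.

D(C=C) ≈ 597 kJ/mol

Let D be the C=C bond energy.
Σ(broken) = 2×357 + 8×404 + 1×D + 1×578 = 4524 + D
Σ(formed) = 3×357 + 1×477 + 9×404 = 5184
ΔH = Σ(broken) − Σ(formed) = (4524 + D) − (5184) = −660 + D
Setting this equal to −63 kJ gives D = 597 kJ/mol.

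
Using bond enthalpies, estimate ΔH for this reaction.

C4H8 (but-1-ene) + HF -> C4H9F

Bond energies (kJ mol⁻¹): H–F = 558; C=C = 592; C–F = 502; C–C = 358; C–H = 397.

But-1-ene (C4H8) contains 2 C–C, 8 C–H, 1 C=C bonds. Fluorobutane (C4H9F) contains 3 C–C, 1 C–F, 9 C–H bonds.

Bonds broken (reactants):
  C–C: 2 × 358 = 716
  C–H: 8 × 397 = 3176
  C=C: 1 × 592 = 592
  H–F: 1 × 558 = 558
  Σ(broken) = 5042 kJ
Bonds formed (products):
  C–C: 3 × 358 = 1074
  C–F: 1 × 502 = 502
  C–H: 9 × 397 = 3573
  Σ(formed) = 5149 kJ
ΔH = Σ(broken) − Σ(formed) = 5042 − 5149 = −107 kJ

ΔH ≈ −107 kJ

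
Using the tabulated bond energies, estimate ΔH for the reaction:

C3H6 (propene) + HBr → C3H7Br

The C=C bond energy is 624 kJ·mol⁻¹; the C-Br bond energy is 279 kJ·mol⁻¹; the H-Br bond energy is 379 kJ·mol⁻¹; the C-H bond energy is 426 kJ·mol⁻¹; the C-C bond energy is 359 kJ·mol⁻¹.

Bonds broken (reactants):
  C-C: 1 × 359 = 359
  C-H: 6 × 426 = 2556
  C=C: 1 × 624 = 624
  H-Br: 1 × 379 = 379
  Σ(broken) = 3918 kJ
Bonds formed (products):
  C-Br: 1 × 279 = 279
  C-C: 2 × 359 = 718
  C-H: 7 × 426 = 2982
  Σ(formed) = 3979 kJ
ΔH = Σ(broken) − Σ(formed) = 3918 − 3979 = −61 kJ

ΔH ≈ −61 kJ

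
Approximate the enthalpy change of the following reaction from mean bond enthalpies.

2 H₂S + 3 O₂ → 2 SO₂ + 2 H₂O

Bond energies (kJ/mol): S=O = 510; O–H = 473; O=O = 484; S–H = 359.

Bonds broken (reactants):
  O=O: 3 × 484 = 1452
  S–H: 4 × 359 = 1436
  Σ(broken) = 2888 kJ
Bonds formed (products):
  O–H: 4 × 473 = 1892
  S=O: 4 × 510 = 2040
  Σ(formed) = 3932 kJ
ΔH = Σ(broken) − Σ(formed) = 2888 − 3932 = −1044 kJ

ΔH ≈ −1044 kJ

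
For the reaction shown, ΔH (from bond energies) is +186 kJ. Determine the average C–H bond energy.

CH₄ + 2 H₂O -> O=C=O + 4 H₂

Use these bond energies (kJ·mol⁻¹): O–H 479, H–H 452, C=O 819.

Let D be the C–H bond energy.
Σ(broken) = 4×D + 4×479 = 1916 + 4D
Σ(formed) = 2×819 + 4×452 = 3446
ΔH = Σ(broken) − Σ(formed) = (1916 + 4D) − (3446) = −1530 + 4D
Setting this equal to +186 kJ gives 4D = 1716, so D = 429 kJ/mol.

D(C–H) ≈ 429 kJ/mol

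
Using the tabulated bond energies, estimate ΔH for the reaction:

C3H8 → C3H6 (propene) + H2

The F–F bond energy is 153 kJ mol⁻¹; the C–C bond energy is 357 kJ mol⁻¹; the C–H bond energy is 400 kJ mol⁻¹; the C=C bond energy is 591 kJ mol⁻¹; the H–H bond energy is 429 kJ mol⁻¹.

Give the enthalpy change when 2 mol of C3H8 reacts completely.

ΔH = +274 kJ

Bonds broken (reactants):
  C–C: 2 × 357 = 714
  C–H: 8 × 400 = 3200
  Σ(broken) = 3914 kJ
Bonds formed (products):
  C–C: 1 × 357 = 357
  C–H: 6 × 400 = 2400
  C=C: 1 × 591 = 591
  H–H: 1 × 429 = 429
  Σ(formed) = 3777 kJ
ΔH = Σ(broken) − Σ(formed) = 3914 − 3777 = +137 kJ
For 2× the reaction as written: 2 × (+137) = +274 kJ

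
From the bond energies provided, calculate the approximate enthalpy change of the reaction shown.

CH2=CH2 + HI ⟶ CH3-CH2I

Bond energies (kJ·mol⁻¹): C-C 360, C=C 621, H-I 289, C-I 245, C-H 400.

Bonds broken (reactants):
  C-H: 4 × 400 = 1600
  C=C: 1 × 621 = 621
  H-I: 1 × 289 = 289
  Σ(broken) = 2510 kJ
Bonds formed (products):
  C-C: 1 × 360 = 360
  C-H: 5 × 400 = 2000
  C-I: 1 × 245 = 245
  Σ(formed) = 2605 kJ
ΔH = Σ(broken) − Σ(formed) = 2510 − 2605 = −95 kJ

ΔH ≈ −95 kJ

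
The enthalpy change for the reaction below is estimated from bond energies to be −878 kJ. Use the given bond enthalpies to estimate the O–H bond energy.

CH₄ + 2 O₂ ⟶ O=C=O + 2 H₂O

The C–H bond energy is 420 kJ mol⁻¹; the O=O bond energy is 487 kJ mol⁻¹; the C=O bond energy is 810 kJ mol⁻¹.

D(O–H) ≈ 478 kJ/mol

Let D be the O–H bond energy.
Σ(broken) = 4×420 + 2×487 = 2654
Σ(formed) = 2×810 + 4×D = 1620 + 4D
ΔH = Σ(broken) − Σ(formed) = (2654) − (1620 + 4D) = +1034 − 4D
Setting this equal to −878 kJ gives 4D = 1912, so D = 478 kJ/mol.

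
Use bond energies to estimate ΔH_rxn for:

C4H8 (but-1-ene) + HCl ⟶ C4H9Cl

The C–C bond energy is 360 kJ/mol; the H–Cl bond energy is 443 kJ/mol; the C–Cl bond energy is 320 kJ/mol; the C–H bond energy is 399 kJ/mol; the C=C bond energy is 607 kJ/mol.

Bonds broken (reactants):
  C–C: 2 × 360 = 720
  C–H: 8 × 399 = 3192
  C=C: 1 × 607 = 607
  H–Cl: 1 × 443 = 443
  Σ(broken) = 4962 kJ
Bonds formed (products):
  C–C: 3 × 360 = 1080
  C–Cl: 1 × 320 = 320
  C–H: 9 × 399 = 3591
  Σ(formed) = 4991 kJ
ΔH = Σ(broken) − Σ(formed) = 4962 − 4991 = −29 kJ

ΔH ≈ −29 kJ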